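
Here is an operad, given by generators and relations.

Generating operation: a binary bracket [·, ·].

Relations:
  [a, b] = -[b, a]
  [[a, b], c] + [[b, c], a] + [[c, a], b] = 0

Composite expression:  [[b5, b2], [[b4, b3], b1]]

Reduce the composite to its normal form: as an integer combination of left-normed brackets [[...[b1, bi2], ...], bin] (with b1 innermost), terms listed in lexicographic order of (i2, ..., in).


[[[[b1, b3], b4], b2], b5] - [[[[b1, b3], b4], b5], b2] - [[[[b1, b4], b3], b2], b5] + [[[[b1, b4], b3], b5], b2]

Left-normed coefficients sit on the b1-initial expansion words.
Composite bracket: [[b5, b2], [[b4, b3], b1]]
Each bracket splits as ab - ba, giving 16 signed words (2^4 = 16).
Keep just the words that open with b1:
  sign of b1b3b4b2b5 is +1, so it contributes +[[[[b1, b3], b4], b2], b5]
  sign of b1b3b4b5b2 is -1, so it contributes -[[[[b1, b3], b4], b5], b2]
  sign of b1b4b3b2b5 is -1, so it contributes -[[[[b1, b4], b3], b2], b5]
  sign of b1b4b3b5b2 is +1, so it contributes +[[[[b1, b4], b3], b5], b2]


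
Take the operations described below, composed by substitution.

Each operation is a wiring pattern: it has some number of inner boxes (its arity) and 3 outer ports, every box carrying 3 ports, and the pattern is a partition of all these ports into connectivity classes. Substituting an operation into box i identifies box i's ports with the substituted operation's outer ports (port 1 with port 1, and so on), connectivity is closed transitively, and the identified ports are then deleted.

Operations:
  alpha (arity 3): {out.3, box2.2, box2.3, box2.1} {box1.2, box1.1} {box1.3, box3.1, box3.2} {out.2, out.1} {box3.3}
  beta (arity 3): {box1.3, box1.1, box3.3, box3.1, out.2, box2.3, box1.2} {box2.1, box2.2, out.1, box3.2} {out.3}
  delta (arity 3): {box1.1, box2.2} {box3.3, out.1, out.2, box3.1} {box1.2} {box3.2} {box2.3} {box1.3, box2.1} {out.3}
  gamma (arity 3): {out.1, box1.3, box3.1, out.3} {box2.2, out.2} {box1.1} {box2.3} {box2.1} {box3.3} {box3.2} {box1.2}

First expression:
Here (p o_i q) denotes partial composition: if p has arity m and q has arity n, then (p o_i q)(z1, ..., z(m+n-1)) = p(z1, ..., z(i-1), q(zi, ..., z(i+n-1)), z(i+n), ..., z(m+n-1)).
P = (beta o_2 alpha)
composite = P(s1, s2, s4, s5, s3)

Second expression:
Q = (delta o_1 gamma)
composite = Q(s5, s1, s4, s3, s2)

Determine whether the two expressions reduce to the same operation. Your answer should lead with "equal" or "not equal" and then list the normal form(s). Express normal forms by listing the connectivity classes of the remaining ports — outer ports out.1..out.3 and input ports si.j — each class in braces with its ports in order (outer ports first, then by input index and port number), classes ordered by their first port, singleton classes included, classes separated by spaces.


not equal: they reduce to {out.1, s3.2} {out.2, s1.1, s1.2, s1.3, s3.1, s3.3, s4.1, s4.2, s4.3} {out.3} {s2.1, s2.2} {s2.3, s5.1, s5.2} {s5.3} and {out.1, out.2, s2.1, s2.3} {out.3} {s1.1} {s1.2} {s1.3} {s2.2} {s3.1, s3.2, s4.1, s5.3} {s3.3} {s4.2} {s4.3} {s5.1} {s5.2}

The first composite normalizes to {out.1, s3.2} {out.2, s1.1, s1.2, s1.3, s3.1, s3.3, s4.1, s4.2, s4.3} {out.3} {s2.1, s2.2} {s2.3, s5.1, s5.2} {s5.3}
The second composite normalizes to {out.1, out.2, s2.1, s2.3} {out.3} {s1.1} {s1.2} {s1.3} {s2.2} {s3.1, s3.2, s4.1, s5.3} {s3.3} {s4.2} {s4.3} {s5.1} {s5.2}
The forms do not match — not equal.


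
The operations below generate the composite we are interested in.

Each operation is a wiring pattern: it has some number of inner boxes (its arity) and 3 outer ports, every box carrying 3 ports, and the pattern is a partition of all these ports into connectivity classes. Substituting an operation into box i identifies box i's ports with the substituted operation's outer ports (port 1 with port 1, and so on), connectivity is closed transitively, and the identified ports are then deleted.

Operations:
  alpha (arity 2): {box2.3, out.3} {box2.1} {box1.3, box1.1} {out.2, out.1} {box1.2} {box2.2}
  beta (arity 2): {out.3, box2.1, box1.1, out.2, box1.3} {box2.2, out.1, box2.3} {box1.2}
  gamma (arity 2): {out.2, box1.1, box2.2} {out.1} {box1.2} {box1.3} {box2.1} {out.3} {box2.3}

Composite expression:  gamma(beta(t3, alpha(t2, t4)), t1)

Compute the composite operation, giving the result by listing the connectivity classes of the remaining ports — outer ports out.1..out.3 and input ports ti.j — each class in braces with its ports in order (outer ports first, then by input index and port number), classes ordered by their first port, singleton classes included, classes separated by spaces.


{out.1} {out.2, t1.2, t3.1, t3.3, t4.3} {out.3} {t1.1} {t1.3} {t2.1, t2.3} {t2.2} {t3.2} {t4.1} {t4.2}

Two ports join when wires chain via gamma-identified ports.
alpha over (t2, t4) gives {out.1, out.2} {out.3, t4.3} {t2.1, t2.3} {t2.2} {t4.1} {t4.2}, out.j being that stage's outer ports
beta over (t3, t2, t4) gives {out.1, out.2, out.3, t3.1, t3.3, t4.3} {t2.1, t2.3} {t2.2} {t3.2} {t4.1} {t4.2}, out.j being that stage's outer ports
gamma over (t3, t2, t4, t1) gives {out.1} {out.2, t1.2, t3.1, t3.3, t4.3} {out.3} {t1.1} {t1.3} {t2.1, t2.3} {t2.2} {t3.2} {t4.1} {t4.2}, out.j being that stage's outer ports


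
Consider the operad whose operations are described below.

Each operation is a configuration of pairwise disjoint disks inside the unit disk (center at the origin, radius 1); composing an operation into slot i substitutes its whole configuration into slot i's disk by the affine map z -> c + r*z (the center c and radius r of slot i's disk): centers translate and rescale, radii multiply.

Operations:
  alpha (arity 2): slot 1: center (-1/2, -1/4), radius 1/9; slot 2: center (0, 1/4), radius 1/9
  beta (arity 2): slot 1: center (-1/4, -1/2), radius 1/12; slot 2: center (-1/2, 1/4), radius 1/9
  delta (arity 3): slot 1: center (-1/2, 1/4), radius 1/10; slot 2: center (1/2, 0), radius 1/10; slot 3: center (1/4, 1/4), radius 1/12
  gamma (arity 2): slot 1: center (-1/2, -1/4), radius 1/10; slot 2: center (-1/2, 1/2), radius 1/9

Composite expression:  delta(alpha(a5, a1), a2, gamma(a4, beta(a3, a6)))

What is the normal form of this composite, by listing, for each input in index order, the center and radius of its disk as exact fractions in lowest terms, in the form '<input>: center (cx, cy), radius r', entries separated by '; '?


Affine substitution under delta: radii multiply and a-centers shift.
input a5: applying the 2 nested substitutions gives center (-11/20, 9/40), radius 1/90
input a1: applying the 2 nested substitutions gives center (-1/2, 11/40), radius 1/90
input a2: applying the 1 nested substitution gives center (1/2, 0), radius 1/10
input a4: applying the 2 nested substitutions gives center (5/24, 11/48), radius 1/120
input a3: applying the 3 nested substitutions gives center (89/432, 31/108), radius 1/1296
input a6: applying the 3 nested substitutions gives center (11/54, 127/432), radius 1/972

a1: center (-1/2, 11/40), radius 1/90; a2: center (1/2, 0), radius 1/10; a3: center (89/432, 31/108), radius 1/1296; a4: center (5/24, 11/48), radius 1/120; a5: center (-11/20, 9/40), radius 1/90; a6: center (11/54, 127/432), radius 1/972


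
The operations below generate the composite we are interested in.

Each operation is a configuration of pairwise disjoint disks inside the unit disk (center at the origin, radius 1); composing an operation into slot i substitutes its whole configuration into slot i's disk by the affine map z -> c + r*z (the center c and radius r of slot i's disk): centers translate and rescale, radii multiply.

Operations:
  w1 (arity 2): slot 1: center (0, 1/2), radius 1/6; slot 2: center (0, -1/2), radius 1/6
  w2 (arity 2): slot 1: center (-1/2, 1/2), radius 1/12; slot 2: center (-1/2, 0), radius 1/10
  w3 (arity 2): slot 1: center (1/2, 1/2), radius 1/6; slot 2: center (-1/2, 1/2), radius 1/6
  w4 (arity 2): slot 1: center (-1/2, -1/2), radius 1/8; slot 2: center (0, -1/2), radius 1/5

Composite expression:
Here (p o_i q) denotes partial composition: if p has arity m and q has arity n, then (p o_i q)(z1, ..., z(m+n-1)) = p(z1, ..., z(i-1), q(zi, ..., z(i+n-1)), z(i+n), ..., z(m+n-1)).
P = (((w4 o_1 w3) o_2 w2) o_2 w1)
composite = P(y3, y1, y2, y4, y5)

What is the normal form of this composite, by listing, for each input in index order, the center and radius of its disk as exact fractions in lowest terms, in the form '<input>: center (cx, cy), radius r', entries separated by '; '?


Each y-disk chains the slot maps above it in w4; radii multiply.
y3: after 2 affine steps, its disk has center (-7/16, -7/16), radius 1/48
y1: after 4 affine steps, its disk has center (-55/96, -491/1152), radius 1/3456
y2: after 4 affine steps, its disk has center (-55/96, -493/1152), radius 1/3456
y4: after 3 affine steps, its disk has center (-55/96, -7/16), radius 1/480
y5: after 1 affine step, its disk has center (0, -1/2), radius 1/5

y1: center (-55/96, -491/1152), radius 1/3456; y2: center (-55/96, -493/1152), radius 1/3456; y3: center (-7/16, -7/16), radius 1/48; y4: center (-55/96, -7/16), radius 1/480; y5: center (0, -1/2), radius 1/5


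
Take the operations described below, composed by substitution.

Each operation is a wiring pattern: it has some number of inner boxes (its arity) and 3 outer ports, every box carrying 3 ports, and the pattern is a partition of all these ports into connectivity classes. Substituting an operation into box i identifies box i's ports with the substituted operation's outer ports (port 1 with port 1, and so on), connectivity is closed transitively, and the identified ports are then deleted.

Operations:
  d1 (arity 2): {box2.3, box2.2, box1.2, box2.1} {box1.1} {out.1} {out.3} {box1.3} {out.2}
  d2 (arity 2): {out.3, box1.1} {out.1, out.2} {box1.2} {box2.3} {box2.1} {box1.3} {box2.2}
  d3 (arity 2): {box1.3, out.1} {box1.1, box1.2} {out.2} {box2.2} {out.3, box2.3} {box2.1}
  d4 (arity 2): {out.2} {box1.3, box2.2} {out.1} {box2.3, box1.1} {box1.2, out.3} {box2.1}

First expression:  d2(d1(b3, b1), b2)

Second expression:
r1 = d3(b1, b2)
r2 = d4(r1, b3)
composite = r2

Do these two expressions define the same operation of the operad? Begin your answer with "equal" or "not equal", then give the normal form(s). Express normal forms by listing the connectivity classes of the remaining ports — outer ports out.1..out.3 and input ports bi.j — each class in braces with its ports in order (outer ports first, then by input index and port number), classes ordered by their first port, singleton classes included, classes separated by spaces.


not equal; first: {out.1, out.2} {out.3} {b1.1, b1.2, b1.3, b3.2} {b2.1} {b2.2} {b2.3} {b3.1} {b3.3}; second: {out.1} {out.2} {out.3} {b1.1, b1.2} {b1.3, b3.3} {b2.1} {b2.2} {b2.3, b3.2} {b3.1}

In normal form, the first expression is {out.1, out.2} {out.3} {b1.1, b1.2, b1.3, b3.2} {b2.1} {b2.2} {b2.3} {b3.1} {b3.3}
In normal form, the second expression is {out.1} {out.2} {out.3} {b1.1, b1.2} {b1.3, b3.3} {b2.1} {b2.2} {b2.3, b3.2} {b3.1}
Different reductions; not equal.


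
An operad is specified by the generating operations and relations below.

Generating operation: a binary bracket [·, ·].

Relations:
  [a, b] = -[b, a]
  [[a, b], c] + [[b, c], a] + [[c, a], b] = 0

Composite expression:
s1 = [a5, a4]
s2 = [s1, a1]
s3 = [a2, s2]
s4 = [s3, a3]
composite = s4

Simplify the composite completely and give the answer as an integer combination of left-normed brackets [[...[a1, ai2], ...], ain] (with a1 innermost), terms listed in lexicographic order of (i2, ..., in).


-[[[[a1, a4], a5], a2], a3] + [[[[a1, a5], a4], a2], a3]

Antisymmetry and Jacobi reduce to a1-anchored left-normed brackets.
Composite bracket: [[a2, [[a5, a4], a1]], a3]
Expanding via [a, b] = ab - ba: 16 signed words (2^4 = 16).
Collect the words opening with a1:
  sign of a1a4a5a2a3 is -1, so it contributes -[[[[a1, a4], a5], a2], a3]
  sign of a1a5a4a2a3 is +1, so it contributes +[[[[a1, a5], a4], a2], a3]


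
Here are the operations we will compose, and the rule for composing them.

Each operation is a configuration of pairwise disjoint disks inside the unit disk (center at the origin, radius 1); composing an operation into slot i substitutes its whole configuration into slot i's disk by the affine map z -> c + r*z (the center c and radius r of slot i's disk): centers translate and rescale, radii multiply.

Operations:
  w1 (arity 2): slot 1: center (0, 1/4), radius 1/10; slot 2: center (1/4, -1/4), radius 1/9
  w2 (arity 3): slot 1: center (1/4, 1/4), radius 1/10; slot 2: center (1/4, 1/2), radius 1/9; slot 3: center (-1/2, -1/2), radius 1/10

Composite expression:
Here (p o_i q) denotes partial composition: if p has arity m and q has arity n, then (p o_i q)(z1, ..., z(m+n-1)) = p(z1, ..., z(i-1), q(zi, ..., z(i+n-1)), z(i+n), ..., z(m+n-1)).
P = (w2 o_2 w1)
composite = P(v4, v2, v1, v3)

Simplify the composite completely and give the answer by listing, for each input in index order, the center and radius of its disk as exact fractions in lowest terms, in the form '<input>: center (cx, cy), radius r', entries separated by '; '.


v1: center (5/18, 17/36), radius 1/81; v2: center (1/4, 19/36), radius 1/90; v3: center (-1/2, -1/2), radius 1/10; v4: center (1/4, 1/4), radius 1/10

Follow each v-input down from w2: c' goes to c + r*c', radius to r*r'.
for v4, the 1-step affine chain lands on center (1/4, 1/4), radius 1/10
for v2, the 2-step affine chain lands on center (1/4, 19/36), radius 1/90
for v1, the 2-step affine chain lands on center (5/18, 17/36), radius 1/81
for v3, the 1-step affine chain lands on center (-1/2, -1/2), radius 1/10


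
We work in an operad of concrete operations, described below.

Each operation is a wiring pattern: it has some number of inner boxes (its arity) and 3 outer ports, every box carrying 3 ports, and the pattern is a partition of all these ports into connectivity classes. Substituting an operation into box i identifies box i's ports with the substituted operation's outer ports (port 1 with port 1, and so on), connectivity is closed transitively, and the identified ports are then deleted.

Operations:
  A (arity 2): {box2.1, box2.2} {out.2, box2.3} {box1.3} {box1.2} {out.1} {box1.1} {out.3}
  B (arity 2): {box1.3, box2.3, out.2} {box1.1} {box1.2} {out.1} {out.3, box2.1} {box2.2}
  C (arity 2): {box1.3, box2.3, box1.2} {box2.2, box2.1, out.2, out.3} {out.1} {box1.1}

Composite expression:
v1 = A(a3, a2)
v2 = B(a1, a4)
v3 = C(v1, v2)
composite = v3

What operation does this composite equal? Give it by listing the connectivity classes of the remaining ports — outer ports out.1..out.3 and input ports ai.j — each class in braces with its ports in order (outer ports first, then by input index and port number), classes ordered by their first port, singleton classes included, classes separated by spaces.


{out.1} {out.2, out.3, a1.3, a4.3} {a1.1} {a1.2} {a2.1, a2.2} {a2.3, a4.1} {a3.1} {a3.2} {a3.3} {a4.2}


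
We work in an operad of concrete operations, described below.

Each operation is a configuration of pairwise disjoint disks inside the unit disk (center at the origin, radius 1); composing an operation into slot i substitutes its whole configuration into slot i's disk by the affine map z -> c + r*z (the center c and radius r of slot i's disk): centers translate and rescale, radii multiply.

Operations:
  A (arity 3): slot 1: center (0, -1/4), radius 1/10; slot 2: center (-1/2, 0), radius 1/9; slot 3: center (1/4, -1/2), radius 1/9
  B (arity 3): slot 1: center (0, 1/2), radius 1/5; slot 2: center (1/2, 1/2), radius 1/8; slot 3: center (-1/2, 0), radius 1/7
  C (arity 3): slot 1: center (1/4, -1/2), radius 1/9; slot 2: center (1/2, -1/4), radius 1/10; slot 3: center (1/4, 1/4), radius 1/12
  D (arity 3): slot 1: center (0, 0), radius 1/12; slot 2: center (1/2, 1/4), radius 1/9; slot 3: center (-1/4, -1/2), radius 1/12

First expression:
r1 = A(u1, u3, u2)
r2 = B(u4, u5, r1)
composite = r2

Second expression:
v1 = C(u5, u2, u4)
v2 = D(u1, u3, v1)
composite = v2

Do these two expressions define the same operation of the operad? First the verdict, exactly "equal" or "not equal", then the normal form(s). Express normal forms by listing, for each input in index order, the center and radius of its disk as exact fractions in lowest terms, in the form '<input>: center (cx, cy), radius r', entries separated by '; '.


The first expression reduces to u1: center (-1/2, -1/28), radius 1/70; u2: center (-13/28, -1/14), radius 1/63; u3: center (-4/7, 0), radius 1/63; u4: center (0, 1/2), radius 1/5; u5: center (1/2, 1/2), radius 1/8
The second expression reduces to u1: center (0, 0), radius 1/12; u2: center (-5/24, -25/48), radius 1/120; u3: center (1/2, 1/4), radius 1/9; u4: center (-11/48, -23/48), radius 1/144; u5: center (-11/48, -13/24), radius 1/108
They disagree, so not equal.

not equal: they reduce to u1: center (-1/2, -1/28), radius 1/70; u2: center (-13/28, -1/14), radius 1/63; u3: center (-4/7, 0), radius 1/63; u4: center (0, 1/2), radius 1/5; u5: center (1/2, 1/2), radius 1/8 and u1: center (0, 0), radius 1/12; u2: center (-5/24, -25/48), radius 1/120; u3: center (1/2, 1/4), radius 1/9; u4: center (-11/48, -23/48), radius 1/144; u5: center (-11/48, -13/24), radius 1/108


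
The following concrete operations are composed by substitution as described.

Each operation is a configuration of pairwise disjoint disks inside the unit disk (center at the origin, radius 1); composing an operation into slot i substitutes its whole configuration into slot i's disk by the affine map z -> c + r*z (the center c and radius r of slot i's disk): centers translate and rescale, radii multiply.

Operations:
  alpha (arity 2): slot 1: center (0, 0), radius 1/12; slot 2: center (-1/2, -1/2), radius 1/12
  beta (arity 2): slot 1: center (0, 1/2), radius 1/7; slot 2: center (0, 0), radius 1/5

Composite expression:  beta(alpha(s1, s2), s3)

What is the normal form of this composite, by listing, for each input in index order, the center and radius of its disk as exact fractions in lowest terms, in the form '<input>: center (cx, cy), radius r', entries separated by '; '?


s1: center (0, 1/2), radius 1/84; s2: center (-1/14, 3/7), radius 1/84; s3: center (0, 0), radius 1/5

Affine substitution under beta: radii multiply and s-centers shift.
s1: after 2 affine steps, its disk has center (0, 1/2), radius 1/84
s2: after 2 affine steps, its disk has center (-1/14, 3/7), radius 1/84
s3: after 1 affine step, its disk has center (0, 0), radius 1/5


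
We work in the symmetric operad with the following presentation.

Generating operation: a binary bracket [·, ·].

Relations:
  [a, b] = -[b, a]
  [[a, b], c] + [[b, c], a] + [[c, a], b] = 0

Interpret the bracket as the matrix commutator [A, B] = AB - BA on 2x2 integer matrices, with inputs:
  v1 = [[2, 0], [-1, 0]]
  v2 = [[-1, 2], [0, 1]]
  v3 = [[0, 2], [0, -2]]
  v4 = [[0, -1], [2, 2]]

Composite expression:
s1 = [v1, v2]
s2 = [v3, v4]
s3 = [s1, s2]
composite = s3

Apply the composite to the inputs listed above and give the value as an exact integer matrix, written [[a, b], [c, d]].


[v1, v2] = [[2, 4], [2, -2]]
[v3, v4] = [[4, 2], [-4, -4]]
[[v1, v2], [v3, v4]] = [[-20, -24], [32, 20]]

[[-20, -24], [32, 20]]


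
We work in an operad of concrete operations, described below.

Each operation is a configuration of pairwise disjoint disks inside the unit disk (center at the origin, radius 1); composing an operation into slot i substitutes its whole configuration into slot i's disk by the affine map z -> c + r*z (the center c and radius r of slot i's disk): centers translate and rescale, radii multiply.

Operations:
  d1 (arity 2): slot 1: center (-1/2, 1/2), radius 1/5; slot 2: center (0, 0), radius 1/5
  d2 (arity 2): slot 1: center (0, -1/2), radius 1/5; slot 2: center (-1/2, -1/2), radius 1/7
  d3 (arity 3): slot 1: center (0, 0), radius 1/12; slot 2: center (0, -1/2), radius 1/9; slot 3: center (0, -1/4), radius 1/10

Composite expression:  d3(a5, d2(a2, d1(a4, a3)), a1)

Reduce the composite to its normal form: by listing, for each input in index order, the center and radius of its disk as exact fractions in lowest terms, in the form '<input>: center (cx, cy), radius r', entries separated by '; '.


a1: center (0, -1/4), radius 1/10; a2: center (0, -5/9), radius 1/45; a3: center (-1/18, -5/9), radius 1/315; a4: center (-4/63, -23/42), radius 1/315; a5: center (0, 0), radius 1/12

Follow each a-input down from d3: c' goes to c + r*c', radius to r*r'.
a5: after 1 affine step, its disk has center (0, 0), radius 1/12
a2: after 2 affine steps, its disk has center (0, -5/9), radius 1/45
a4: after 3 affine steps, its disk has center (-4/63, -23/42), radius 1/315
a3: after 3 affine steps, its disk has center (-1/18, -5/9), radius 1/315
a1: after 1 affine step, its disk has center (0, -1/4), radius 1/10


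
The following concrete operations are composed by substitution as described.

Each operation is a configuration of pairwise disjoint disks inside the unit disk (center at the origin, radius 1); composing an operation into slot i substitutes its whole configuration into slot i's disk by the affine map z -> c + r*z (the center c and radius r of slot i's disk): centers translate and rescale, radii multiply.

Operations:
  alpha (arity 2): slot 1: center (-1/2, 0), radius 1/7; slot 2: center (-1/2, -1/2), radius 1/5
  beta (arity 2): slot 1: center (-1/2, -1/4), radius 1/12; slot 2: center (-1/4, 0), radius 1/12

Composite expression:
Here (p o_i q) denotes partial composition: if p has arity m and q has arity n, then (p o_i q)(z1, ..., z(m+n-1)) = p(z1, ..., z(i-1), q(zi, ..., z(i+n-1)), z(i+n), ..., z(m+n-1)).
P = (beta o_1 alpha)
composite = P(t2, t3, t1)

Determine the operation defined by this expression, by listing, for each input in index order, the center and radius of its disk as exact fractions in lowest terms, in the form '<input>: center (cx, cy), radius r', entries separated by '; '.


t1: center (-1/4, 0), radius 1/12; t2: center (-13/24, -1/4), radius 1/84; t3: center (-13/24, -7/24), radius 1/60

Affine substitution under beta: radii multiply and t-centers shift.
input t2: applying the 2 nested substitutions gives center (-13/24, -1/4), radius 1/84
input t3: applying the 2 nested substitutions gives center (-13/24, -7/24), radius 1/60
input t1: applying the 1 nested substitution gives center (-1/4, 0), radius 1/12


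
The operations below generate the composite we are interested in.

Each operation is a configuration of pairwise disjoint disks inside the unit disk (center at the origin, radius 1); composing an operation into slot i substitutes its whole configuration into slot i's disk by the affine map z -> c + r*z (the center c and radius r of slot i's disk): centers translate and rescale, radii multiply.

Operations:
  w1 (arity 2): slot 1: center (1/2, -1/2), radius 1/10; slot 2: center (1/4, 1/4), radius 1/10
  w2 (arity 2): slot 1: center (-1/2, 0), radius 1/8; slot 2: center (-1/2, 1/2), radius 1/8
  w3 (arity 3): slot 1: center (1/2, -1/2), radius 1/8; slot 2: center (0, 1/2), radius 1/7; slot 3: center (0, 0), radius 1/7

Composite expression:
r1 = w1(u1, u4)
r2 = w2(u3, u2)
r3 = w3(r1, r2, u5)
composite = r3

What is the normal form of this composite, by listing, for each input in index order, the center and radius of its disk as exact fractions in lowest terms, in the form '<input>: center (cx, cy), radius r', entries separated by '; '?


u1: center (9/16, -9/16), radius 1/80; u2: center (-1/14, 4/7), radius 1/56; u3: center (-1/14, 1/2), radius 1/56; u4: center (17/32, -15/32), radius 1/80; u5: center (0, 0), radius 1/7


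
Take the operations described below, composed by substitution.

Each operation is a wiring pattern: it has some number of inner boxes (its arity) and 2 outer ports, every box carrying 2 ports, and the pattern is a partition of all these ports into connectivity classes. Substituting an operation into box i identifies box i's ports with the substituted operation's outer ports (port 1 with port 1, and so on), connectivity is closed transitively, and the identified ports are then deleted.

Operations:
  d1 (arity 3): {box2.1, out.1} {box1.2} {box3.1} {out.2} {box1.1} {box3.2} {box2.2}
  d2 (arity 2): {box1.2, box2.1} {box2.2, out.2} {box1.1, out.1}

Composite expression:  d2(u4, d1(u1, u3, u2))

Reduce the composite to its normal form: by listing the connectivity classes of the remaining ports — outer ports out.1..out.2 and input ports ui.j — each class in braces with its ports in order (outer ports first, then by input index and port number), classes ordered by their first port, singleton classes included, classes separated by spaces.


{out.1, u4.1} {out.2} {u1.1} {u1.2} {u2.1} {u2.2} {u3.1, u4.2} {u3.2}

Treat the ports identified at d2 as solder joints: merge, then drop.
through d1, on inputs (u1, u3, u2): {out.1, u3.1} {out.2} {u1.1} {u1.2} {u2.1} {u2.2} {u3.2} (out.j = stage outer ports)
through d2, on inputs (u4, u1, u3, u2): {out.1, u4.1} {out.2} {u1.1} {u1.2} {u2.1} {u2.2} {u3.1, u4.2} {u3.2} (out.j = stage outer ports)


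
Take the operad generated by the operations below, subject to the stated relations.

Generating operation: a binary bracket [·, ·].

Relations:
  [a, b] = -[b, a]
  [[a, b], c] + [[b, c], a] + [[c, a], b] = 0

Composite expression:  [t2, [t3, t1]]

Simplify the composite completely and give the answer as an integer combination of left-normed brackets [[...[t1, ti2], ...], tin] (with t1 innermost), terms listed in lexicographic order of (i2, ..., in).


[[t1, t3], t2]


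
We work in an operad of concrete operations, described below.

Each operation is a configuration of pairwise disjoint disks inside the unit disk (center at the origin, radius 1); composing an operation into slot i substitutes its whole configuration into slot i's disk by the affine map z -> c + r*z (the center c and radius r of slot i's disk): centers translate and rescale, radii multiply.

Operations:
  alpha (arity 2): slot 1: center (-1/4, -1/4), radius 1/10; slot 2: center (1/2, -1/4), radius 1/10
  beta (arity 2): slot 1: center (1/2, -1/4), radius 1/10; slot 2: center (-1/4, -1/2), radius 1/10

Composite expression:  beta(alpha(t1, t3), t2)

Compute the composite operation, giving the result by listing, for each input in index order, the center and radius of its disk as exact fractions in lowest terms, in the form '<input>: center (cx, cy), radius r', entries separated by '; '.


t1: center (19/40, -11/40), radius 1/100; t2: center (-1/4, -1/2), radius 1/10; t3: center (11/20, -11/40), radius 1/100

Below beta, radii multiply path by path; the t-disk centers shift.
for t1, the 2-step affine chain lands on center (19/40, -11/40), radius 1/100
for t3, the 2-step affine chain lands on center (11/20, -11/40), radius 1/100
for t2, the 1-step affine chain lands on center (-1/4, -1/2), radius 1/10


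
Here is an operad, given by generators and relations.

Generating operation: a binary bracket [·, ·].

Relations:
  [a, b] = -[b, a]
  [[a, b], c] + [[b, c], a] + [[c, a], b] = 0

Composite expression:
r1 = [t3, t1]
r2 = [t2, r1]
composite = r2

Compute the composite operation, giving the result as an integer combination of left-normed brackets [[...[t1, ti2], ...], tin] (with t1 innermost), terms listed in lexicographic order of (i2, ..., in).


[[t1, t3], t2]

A multilinear Lie element is pinned by t1-initial words (t1 innermost).
Composite bracket: [t2, [t3, t1]]
Applying ab - ba throughout gives 4 signed words (2^2 = 4).
Only words starting with t1 matter:
  word t1t3t2 has sign +1, contributing +[[t1, t3], t2]


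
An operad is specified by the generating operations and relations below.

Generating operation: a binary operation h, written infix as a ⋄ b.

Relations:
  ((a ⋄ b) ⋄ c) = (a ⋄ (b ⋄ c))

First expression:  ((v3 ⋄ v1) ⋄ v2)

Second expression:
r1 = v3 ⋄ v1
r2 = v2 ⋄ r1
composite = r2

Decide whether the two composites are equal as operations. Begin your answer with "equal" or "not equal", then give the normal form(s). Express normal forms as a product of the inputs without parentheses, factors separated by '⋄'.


not equal: they reduce to v3 ⋄ v1 ⋄ v2 and v2 ⋄ v3 ⋄ v1

The first composite normalizes to v3 ⋄ v1 ⋄ v2
The second composite normalizes to v2 ⋄ v3 ⋄ v1
They disagree, so not equal.


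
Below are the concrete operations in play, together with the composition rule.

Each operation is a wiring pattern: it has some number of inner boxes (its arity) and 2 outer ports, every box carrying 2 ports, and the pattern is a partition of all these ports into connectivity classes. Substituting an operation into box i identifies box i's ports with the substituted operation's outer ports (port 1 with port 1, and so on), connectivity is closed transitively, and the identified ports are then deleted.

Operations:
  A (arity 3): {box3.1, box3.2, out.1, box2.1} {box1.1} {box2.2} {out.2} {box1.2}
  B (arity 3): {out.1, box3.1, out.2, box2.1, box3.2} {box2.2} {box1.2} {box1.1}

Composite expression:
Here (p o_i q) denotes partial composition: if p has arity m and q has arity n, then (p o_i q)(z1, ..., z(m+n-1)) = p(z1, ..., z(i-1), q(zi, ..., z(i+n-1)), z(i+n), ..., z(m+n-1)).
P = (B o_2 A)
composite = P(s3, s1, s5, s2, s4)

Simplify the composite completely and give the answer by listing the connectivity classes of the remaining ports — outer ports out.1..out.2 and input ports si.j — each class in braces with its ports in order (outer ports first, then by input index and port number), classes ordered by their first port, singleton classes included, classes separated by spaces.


{out.1, out.2, s2.1, s2.2, s4.1, s4.2, s5.1} {s1.1} {s1.2} {s3.1} {s3.2} {s5.2}


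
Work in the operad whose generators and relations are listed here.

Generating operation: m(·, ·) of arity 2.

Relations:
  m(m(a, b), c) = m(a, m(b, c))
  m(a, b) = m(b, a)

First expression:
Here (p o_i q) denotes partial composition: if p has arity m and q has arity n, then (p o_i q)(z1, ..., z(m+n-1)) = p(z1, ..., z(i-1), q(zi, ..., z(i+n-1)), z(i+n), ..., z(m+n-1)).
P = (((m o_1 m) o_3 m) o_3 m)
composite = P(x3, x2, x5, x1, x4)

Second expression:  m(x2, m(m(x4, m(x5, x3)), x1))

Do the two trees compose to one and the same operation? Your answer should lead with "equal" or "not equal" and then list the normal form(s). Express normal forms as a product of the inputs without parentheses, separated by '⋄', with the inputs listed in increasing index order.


equal: each reduces to x1 ⋄ x2 ⋄ x3 ⋄ x4 ⋄ x5

Normal form of the first expression: x1 ⋄ x2 ⋄ x3 ⋄ x4 ⋄ x5
Normal form of the second expression: x1 ⋄ x2 ⋄ x3 ⋄ x4 ⋄ x5
Same normal form: equal.


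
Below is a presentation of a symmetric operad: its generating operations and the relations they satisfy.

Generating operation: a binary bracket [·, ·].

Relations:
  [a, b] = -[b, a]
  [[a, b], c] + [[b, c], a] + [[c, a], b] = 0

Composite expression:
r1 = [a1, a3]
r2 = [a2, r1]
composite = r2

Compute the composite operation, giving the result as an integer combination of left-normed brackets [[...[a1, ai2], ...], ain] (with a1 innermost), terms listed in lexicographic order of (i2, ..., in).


-[[a1, a3], a2]


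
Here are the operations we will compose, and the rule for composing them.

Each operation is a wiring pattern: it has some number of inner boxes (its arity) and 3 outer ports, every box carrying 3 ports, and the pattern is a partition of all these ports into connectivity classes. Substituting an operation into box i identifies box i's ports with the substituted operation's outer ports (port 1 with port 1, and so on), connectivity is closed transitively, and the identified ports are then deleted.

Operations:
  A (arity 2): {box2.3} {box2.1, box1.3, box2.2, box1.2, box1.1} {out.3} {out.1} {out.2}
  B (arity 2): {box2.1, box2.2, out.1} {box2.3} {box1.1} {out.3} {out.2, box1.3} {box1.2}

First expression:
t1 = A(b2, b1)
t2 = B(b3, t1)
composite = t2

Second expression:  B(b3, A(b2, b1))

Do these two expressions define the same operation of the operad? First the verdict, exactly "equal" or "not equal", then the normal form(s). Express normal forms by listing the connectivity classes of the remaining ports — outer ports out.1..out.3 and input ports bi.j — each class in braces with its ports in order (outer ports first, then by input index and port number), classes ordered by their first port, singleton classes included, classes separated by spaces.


The first expression, normalized: {out.1} {out.2, b3.3} {out.3} {b1.1, b1.2, b2.1, b2.2, b2.3} {b1.3} {b3.1} {b3.2}
The second expression, normalized: {out.1} {out.2, b3.3} {out.3} {b1.1, b1.2, b2.1, b2.2, b2.3} {b1.3} {b3.1} {b3.2}
The forms coincide; equal.

equal; both compose to {out.1} {out.2, b3.3} {out.3} {b1.1, b1.2, b2.1, b2.2, b2.3} {b1.3} {b3.1} {b3.2}


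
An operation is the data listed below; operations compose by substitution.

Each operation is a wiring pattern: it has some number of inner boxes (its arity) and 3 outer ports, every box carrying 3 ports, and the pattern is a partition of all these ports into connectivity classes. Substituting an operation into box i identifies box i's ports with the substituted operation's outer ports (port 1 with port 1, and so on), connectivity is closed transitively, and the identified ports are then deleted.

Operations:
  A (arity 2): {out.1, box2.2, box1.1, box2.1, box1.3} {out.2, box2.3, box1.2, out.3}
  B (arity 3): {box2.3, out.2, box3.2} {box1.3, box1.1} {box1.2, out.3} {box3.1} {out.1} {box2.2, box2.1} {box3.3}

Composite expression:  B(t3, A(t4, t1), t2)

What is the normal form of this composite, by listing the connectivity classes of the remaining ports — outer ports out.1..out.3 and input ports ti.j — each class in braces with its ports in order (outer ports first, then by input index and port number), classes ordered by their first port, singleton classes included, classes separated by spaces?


{out.1} {out.2, t1.1, t1.2, t1.3, t2.2, t4.1, t4.2, t4.3} {out.3, t3.2} {t2.1} {t2.3} {t3.1, t3.3}

Reachability decides: close wires over B-identified ports.
the subtree at A composes to {out.1, t1.1, t1.2, t4.1, t4.3} {out.2, out.3, t1.3, t4.2} on (t4, t1); out.j = own outer ports
the subtree at B composes to {out.1} {out.2, t1.1, t1.2, t1.3, t2.2, t4.1, t4.2, t4.3} {out.3, t3.2} {t2.1} {t2.3} {t3.1, t3.3} on (t3, t4, t1, t2); out.j = own outer ports


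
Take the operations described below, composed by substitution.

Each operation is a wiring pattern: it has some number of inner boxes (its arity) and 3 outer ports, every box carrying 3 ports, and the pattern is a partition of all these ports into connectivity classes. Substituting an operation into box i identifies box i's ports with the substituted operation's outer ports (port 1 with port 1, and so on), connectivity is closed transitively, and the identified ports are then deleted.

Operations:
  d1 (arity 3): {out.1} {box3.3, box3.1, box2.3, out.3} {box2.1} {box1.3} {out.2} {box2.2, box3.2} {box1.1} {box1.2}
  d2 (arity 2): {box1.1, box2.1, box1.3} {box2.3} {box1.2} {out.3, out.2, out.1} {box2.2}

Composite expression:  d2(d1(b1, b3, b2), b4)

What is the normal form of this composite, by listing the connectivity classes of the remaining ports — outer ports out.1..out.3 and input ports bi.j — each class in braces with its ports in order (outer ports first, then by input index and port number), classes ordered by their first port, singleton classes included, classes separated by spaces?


{out.1, out.2, out.3} {b1.1} {b1.2} {b1.3} {b2.1, b2.3, b3.3, b4.1} {b2.2, b3.2} {b3.1} {b4.2} {b4.3}


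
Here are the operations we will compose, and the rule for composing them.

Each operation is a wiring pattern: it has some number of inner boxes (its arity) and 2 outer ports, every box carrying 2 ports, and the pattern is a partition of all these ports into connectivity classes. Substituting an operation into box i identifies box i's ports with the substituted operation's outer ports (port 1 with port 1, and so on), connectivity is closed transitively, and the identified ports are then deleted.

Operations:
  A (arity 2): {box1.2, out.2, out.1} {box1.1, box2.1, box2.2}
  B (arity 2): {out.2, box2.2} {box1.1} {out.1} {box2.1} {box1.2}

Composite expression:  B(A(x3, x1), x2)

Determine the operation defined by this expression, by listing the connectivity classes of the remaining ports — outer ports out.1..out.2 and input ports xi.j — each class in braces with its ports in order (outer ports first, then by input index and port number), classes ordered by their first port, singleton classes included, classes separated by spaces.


{out.1} {out.2, x2.2} {x1.1, x1.2, x3.1} {x2.1} {x3.2}

Reachability decides: close wires over B-identified ports.
composing A on (x3, x1), with out.j its own outer ports: {out.1, out.2, x3.2} {x1.1, x1.2, x3.1}
composing B on (x3, x1, x2), with out.j its own outer ports: {out.1} {out.2, x2.2} {x1.1, x1.2, x3.1} {x2.1} {x3.2}


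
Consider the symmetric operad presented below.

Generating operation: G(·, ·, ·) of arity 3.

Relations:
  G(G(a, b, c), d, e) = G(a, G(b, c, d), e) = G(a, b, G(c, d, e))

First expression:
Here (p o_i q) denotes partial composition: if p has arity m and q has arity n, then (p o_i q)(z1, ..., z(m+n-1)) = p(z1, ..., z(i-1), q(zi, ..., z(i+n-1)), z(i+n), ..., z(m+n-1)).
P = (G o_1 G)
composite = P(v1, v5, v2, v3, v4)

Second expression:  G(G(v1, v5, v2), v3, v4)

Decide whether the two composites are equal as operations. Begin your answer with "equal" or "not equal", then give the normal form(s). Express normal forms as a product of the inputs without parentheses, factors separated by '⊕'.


equal; both compose to v1 ⊕ v5 ⊕ v2 ⊕ v3 ⊕ v4

In normal form, the first expression is v1 ⊕ v5 ⊕ v2 ⊕ v3 ⊕ v4
In normal form, the second expression is v1 ⊕ v5 ⊕ v2 ⊕ v3 ⊕ v4
The normal forms match — equal.


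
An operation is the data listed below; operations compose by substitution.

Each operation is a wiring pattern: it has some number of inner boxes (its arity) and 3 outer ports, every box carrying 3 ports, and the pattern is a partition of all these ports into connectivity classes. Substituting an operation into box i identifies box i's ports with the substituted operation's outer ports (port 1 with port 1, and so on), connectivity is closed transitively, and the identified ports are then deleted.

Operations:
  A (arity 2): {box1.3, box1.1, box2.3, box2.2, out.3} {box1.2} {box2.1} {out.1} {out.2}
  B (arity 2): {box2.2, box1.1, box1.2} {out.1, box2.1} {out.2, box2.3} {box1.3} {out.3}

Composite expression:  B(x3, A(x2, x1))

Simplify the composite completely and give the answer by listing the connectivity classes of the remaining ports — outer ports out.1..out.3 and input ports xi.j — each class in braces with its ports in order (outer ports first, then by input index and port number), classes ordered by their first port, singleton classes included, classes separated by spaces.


{out.1} {out.2, x1.2, x1.3, x2.1, x2.3} {out.3} {x1.1} {x2.2} {x3.1, x3.2} {x3.3}

Connectivity passes through glued B-boundaries; trace each wire chain.
the subtree at A composes to {out.1} {out.2} {out.3, x1.2, x1.3, x2.1, x2.3} {x1.1} {x2.2} on (x2, x1); out.j = own outer ports
the subtree at B composes to {out.1} {out.2, x1.2, x1.3, x2.1, x2.3} {out.3} {x1.1} {x2.2} {x3.1, x3.2} {x3.3} on (x3, x2, x1); out.j = own outer ports


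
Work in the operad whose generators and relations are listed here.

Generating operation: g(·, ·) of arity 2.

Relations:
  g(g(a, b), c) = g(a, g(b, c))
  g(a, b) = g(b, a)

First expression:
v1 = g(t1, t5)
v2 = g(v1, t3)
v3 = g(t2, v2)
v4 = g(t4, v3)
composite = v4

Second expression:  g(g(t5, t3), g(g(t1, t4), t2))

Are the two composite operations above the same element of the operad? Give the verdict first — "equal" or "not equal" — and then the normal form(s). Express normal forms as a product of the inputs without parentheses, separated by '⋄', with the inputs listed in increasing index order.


equal; both compose to t1 ⋄ t2 ⋄ t3 ⋄ t4 ⋄ t5

The first expression reduces to t1 ⋄ t2 ⋄ t3 ⋄ t4 ⋄ t5
The second expression reduces to t1 ⋄ t2 ⋄ t3 ⋄ t4 ⋄ t5
The normal forms match — equal.
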